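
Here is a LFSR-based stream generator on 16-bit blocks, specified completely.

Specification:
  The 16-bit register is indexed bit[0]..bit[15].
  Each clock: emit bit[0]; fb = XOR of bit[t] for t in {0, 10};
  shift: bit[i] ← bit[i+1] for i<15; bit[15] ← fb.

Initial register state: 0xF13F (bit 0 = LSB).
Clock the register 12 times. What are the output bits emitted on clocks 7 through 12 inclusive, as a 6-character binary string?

001000

reg_0 = 0xF13F
clock 1: out=1, reg = 0xF89F
clock 2: out=1, reg = 0xFC4F
clock 3: out=1, reg = 0x7E27
clock 4: out=1, reg = 0x3F13
clock 5: out=1, reg = 0x1F89
clock 6: out=1, reg = 0x0FC4
clock 7: out=0, reg = 0x87E2
clock 8: out=0, reg = 0xC3F1
clock 9: out=1, reg = 0xE1F8
clock 10: out=0, reg = 0x70FC
clock 11: out=0, reg = 0x387E
clock 12: out=0, reg = 0x1C3F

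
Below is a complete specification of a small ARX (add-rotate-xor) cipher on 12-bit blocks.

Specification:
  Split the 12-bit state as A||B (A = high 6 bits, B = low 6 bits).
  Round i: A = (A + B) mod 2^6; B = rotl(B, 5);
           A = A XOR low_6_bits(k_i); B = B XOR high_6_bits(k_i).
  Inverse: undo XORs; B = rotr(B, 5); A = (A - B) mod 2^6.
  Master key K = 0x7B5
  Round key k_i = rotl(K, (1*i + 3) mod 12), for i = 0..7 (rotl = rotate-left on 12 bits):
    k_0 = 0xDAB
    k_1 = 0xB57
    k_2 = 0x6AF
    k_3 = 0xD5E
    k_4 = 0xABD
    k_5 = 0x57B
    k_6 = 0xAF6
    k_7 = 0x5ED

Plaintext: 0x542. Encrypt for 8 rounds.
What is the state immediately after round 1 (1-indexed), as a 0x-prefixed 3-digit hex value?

s_0 = plaintext = 0x542
s_1 = Round(s_0, k_0) = 0xF37
s_2 = Round(s_1, k_1) = 0x916
s_3 = Round(s_2, k_2) = 0x551
s_4 = Round(s_3, k_3) = 0xE1D
s_5 = Round(s_4, k_4) = 0xA04
s_6 = Round(s_5, k_5) = 0x5D7
s_7 = Round(s_6, k_6) = 0x600
s_8 = Round(s_7, k_7) = 0xD57

0xF37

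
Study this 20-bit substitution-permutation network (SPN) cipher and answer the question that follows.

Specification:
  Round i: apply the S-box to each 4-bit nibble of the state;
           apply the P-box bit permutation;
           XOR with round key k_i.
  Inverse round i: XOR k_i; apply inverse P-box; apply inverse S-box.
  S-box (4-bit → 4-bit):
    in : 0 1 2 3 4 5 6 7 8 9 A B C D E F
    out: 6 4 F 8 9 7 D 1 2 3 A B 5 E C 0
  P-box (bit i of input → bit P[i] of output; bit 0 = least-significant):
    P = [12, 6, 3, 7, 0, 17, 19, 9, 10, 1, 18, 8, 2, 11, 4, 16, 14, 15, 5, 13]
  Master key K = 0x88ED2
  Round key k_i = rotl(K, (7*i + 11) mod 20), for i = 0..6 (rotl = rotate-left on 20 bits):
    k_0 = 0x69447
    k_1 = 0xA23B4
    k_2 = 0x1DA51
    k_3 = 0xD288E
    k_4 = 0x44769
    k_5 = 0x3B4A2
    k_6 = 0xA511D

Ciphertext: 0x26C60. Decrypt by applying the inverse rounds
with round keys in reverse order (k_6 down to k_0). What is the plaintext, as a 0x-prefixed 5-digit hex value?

s_0 = ciphertext = 0x26C60
s_1 = InvRound(s_0, k_6) = 0xE54C5
s_2 = InvRound(s_1, k_5) = 0x240C8
s_3 = InvRound(s_2, k_4) = 0x1F6B3
s_4 = InvRound(s_3, k_3) = 0x55C6C
s_5 = InvRound(s_4, k_2) = 0x0CC41
s_6 = InvRound(s_5, k_1) = 0x2542A
s_7 = InvRound(s_6, k_0) = 0x57170

0x57170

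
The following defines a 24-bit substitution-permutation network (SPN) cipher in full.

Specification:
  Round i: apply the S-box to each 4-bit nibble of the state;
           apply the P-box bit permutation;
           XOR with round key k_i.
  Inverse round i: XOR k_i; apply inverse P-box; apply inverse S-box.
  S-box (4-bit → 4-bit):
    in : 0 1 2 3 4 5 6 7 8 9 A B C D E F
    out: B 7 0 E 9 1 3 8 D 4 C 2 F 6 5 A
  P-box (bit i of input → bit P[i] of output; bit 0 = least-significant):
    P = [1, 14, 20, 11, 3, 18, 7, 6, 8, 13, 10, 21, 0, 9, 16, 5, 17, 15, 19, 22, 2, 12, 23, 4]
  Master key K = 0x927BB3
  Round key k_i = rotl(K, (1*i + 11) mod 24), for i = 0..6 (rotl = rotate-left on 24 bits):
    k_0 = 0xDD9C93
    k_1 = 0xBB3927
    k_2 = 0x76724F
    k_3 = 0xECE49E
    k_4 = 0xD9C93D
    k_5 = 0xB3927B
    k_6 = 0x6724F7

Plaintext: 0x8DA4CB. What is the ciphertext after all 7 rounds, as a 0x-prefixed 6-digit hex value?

s_0 = plaintext = 0x8DA4CB
s_1 = Round(s_0, k_0) = 0x705D6F
s_2 = Round(s_1, k_1) = 0xFDD53E
s_3 = Round(s_2, k_2) = 0x6BE19D
s_4 = Round(s_3, k_3) = 0xFD111B
s_5 = Round(s_4, k_4) = 0xD43EA4
s_6 = Round(s_5, k_5) = 0x708D99
s_7 = Round(s_6, k_6) = 0x348046

0x348046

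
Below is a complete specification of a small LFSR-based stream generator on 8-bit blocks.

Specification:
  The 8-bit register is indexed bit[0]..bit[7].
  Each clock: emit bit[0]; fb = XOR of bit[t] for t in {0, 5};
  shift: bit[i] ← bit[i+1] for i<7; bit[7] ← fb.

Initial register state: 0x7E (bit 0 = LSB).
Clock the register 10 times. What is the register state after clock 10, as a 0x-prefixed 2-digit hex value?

0xF5

reg_0 = 0x7E
clock 1: out=0, reg = 0xBF
clock 2: out=1, reg = 0x5F
clock 3: out=1, reg = 0xAF
clock 4: out=1, reg = 0x57
clock 5: out=1, reg = 0xAB
clock 6: out=1, reg = 0x55
clock 7: out=1, reg = 0xAA
clock 8: out=0, reg = 0xD5
clock 9: out=1, reg = 0xEA
clock 10: out=0, reg = 0xF5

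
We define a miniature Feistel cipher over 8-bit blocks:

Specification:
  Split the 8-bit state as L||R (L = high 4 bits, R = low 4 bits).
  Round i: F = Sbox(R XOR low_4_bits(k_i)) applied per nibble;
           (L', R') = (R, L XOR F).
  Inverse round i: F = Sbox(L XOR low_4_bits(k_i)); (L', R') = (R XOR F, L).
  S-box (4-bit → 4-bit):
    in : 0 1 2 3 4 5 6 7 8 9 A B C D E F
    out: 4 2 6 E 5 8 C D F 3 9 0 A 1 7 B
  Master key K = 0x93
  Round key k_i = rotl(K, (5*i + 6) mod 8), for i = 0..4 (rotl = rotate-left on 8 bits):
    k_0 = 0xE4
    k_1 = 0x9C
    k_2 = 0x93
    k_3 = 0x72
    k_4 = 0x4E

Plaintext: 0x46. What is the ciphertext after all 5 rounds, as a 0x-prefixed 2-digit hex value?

s_0 = plaintext = 0x46
s_1 = Round(s_0, k_0) = 0x62
s_2 = Round(s_1, k_1) = 0x21
s_3 = Round(s_2, k_2) = 0x14
s_4 = Round(s_3, k_3) = 0x4D
s_5 = Round(s_4, k_4) = 0xDA

0xDA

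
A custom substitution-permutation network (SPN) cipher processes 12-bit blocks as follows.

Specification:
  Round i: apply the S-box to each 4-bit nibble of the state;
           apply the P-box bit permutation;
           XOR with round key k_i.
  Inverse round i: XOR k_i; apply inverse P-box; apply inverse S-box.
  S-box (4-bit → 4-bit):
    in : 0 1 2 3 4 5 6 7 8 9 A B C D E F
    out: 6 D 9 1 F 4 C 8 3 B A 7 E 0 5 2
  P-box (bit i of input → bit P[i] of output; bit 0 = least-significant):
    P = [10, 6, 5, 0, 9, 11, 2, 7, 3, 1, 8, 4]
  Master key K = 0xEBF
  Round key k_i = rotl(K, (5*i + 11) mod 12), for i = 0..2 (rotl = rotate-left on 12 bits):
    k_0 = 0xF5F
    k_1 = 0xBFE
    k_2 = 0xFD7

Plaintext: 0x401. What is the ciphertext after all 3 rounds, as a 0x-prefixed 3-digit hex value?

0x2D8

s_0 = plaintext = 0x401
s_1 = Round(s_0, k_0) = 0x260
s_2 = Round(s_1, k_1) = 0xB02
s_3 = Round(s_2, k_2) = 0x2D8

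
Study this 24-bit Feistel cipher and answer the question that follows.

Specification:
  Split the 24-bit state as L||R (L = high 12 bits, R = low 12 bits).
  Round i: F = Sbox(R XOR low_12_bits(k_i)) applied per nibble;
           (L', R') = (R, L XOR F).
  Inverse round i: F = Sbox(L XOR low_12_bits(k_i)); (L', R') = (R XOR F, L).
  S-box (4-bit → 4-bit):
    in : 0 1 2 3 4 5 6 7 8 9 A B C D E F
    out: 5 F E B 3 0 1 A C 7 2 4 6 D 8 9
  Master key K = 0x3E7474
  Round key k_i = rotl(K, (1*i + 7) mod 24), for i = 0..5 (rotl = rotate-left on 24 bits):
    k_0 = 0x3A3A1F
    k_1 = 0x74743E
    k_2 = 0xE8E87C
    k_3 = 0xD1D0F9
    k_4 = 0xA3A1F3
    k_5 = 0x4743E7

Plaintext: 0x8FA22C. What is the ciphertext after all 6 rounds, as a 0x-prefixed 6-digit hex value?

s_0 = plaintext = 0x8FA22C
s_1 = Round(s_0, k_0) = 0x22C441
s_2 = Round(s_1, k_1) = 0x441785
s_3 = Round(s_2, k_2) = 0x785DD6
s_4 = Round(s_3, k_3) = 0xDD6A6C
s_5 = Round(s_4, k_4) = 0xA6C9AF
s_6 = Round(s_5, k_5) = 0x9AF850

0x9AF850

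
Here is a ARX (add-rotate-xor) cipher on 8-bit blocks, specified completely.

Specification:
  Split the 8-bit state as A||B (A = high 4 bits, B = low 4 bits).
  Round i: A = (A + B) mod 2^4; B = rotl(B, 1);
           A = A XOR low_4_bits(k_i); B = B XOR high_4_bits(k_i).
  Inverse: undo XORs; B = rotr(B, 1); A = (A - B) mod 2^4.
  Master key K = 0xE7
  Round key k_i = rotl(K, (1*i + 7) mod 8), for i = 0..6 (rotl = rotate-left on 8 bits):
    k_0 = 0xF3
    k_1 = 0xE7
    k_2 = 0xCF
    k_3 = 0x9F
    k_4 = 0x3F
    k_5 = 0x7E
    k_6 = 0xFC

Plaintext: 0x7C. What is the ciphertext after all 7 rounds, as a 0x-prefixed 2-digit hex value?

0xF9

s_0 = plaintext = 0x7C
s_1 = Round(s_0, k_0) = 0x06
s_2 = Round(s_1, k_1) = 0x12
s_3 = Round(s_2, k_2) = 0xC8
s_4 = Round(s_3, k_3) = 0xB8
s_5 = Round(s_4, k_4) = 0xC2
s_6 = Round(s_5, k_5) = 0x03
s_7 = Round(s_6, k_6) = 0xF9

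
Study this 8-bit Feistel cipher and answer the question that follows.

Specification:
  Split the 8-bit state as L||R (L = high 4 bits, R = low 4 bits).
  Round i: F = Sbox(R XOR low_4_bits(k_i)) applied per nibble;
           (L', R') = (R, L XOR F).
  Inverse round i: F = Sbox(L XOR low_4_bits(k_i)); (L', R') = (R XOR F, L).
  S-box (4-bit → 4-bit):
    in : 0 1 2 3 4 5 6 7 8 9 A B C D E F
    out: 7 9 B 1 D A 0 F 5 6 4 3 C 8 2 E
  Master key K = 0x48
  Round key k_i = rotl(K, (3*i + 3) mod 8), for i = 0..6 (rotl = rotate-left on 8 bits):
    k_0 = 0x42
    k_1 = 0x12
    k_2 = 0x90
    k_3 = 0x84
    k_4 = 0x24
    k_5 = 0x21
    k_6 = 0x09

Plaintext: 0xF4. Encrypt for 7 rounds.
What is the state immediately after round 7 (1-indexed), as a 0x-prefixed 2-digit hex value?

0xB7

s_0 = plaintext = 0xF4
s_1 = Round(s_0, k_0) = 0x4F
s_2 = Round(s_1, k_1) = 0xFC
s_3 = Round(s_2, k_2) = 0xC3
s_4 = Round(s_3, k_3) = 0x33
s_5 = Round(s_4, k_4) = 0x3C
s_6 = Round(s_5, k_5) = 0xCB
s_7 = Round(s_6, k_6) = 0xB7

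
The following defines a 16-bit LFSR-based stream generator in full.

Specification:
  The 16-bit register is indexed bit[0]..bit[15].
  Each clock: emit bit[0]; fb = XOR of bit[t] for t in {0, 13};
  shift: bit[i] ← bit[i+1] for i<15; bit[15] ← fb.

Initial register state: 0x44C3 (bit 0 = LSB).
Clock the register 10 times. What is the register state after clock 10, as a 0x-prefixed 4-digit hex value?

reg_0 = 0x44C3
clock 1: out=1, reg = 0xA261
clock 2: out=1, reg = 0x5130
clock 3: out=0, reg = 0x2898
clock 4: out=0, reg = 0x944C
clock 5: out=0, reg = 0x4A26
clock 6: out=0, reg = 0x2513
clock 7: out=1, reg = 0x1289
clock 8: out=1, reg = 0x8944
clock 9: out=0, reg = 0x44A2
clock 10: out=0, reg = 0x2251

0x2251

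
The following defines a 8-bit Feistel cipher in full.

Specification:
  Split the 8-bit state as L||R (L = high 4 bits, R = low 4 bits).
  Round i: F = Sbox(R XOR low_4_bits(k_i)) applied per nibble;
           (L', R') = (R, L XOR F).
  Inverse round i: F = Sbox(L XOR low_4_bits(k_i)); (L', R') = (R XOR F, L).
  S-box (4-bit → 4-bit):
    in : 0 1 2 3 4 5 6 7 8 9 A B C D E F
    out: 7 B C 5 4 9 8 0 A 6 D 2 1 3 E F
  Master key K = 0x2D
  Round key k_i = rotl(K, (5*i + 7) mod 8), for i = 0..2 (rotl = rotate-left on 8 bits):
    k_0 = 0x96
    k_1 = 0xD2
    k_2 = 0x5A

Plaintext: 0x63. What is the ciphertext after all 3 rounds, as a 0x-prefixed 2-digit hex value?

s_0 = plaintext = 0x63
s_1 = Round(s_0, k_0) = 0x3F
s_2 = Round(s_1, k_1) = 0xF0
s_3 = Round(s_2, k_2) = 0x02

0x02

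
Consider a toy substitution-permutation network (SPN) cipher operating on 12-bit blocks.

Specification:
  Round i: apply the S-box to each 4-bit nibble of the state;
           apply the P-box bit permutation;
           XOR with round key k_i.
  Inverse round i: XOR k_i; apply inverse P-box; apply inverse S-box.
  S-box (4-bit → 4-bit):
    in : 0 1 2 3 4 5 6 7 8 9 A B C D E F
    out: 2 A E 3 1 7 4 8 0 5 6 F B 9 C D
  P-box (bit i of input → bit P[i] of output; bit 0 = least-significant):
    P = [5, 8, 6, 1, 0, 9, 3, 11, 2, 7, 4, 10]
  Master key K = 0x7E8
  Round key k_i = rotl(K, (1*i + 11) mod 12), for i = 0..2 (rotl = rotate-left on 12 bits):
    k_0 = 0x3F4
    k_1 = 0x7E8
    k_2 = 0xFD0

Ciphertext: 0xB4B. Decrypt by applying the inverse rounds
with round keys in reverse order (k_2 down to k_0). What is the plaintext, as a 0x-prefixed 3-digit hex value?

s_0 = ciphertext = 0xB4B
s_1 = InvRound(s_0, k_2) = 0x297
s_2 = InvRound(s_1, k_1) = 0xF9B
s_3 = InvRound(s_2, k_0) = 0xDFF

0xDFF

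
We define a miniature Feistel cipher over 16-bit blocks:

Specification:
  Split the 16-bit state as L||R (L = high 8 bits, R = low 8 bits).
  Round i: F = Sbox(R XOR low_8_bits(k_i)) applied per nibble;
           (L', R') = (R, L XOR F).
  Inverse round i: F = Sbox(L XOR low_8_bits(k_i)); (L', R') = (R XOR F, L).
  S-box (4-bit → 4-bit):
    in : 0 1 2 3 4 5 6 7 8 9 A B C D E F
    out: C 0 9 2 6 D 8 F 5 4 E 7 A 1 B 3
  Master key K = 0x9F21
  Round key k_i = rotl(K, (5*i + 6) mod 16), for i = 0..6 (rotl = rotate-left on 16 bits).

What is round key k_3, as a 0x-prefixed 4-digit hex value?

0xE433

K = 0x9F21
k_0 = rotl(K, (5*0+6) mod 16) = rotl(K, 6) = 0xC867
k_1 = rotl(K, (5*1+6) mod 16) = rotl(K, 11) = 0x0CF9
k_2 = rotl(K, (5*2+6) mod 16) = rotl(K, 0) = 0x9F21
k_3 = rotl(K, (5*3+6) mod 16) = rotl(K, 5) = 0xE433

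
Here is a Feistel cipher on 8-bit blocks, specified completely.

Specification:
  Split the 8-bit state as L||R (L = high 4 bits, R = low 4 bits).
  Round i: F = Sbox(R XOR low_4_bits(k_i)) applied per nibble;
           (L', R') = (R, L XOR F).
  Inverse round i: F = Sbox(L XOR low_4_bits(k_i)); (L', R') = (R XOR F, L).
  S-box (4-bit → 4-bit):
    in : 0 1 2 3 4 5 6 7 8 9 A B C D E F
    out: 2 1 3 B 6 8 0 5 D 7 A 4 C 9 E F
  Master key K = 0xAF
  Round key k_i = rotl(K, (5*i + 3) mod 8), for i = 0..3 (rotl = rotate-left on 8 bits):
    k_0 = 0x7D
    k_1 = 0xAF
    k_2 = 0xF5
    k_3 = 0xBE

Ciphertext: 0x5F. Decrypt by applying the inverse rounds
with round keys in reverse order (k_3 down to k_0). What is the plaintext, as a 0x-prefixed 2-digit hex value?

0x9D

s_0 = ciphertext = 0x5F
s_1 = InvRound(s_0, k_3) = 0xB5
s_2 = InvRound(s_1, k_2) = 0xBB
s_3 = InvRound(s_2, k_1) = 0xDB
s_4 = InvRound(s_3, k_0) = 0x9D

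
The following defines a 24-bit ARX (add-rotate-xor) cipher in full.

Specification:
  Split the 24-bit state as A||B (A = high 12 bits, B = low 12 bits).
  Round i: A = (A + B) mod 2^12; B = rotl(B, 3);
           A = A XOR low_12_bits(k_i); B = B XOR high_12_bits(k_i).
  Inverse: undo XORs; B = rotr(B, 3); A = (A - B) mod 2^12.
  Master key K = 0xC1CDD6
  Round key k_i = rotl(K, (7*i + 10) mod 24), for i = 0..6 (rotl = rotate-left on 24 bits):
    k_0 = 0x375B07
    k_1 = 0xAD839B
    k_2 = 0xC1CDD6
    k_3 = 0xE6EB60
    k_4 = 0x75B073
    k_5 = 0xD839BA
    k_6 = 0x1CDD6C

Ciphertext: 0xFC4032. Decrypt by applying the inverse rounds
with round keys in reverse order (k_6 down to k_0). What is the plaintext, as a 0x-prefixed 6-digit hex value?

0x9B6B28

s_0 = ciphertext = 0xFC4032
s_1 = InvRound(s_0, k_6) = 0x469E3F
s_2 = InvRound(s_1, k_5) = 0x55C877
s_3 = InvRound(s_2, k_4) = 0xB4A9E5
s_4 = InvRound(s_3, k_3) = 0x9396F1
s_5 = InvRound(s_4, k_2) = 0x992B5D
s_6 = InvRound(s_5, k_1) = 0xFD9A30
s_7 = InvRound(s_6, k_0) = 0x9B6B28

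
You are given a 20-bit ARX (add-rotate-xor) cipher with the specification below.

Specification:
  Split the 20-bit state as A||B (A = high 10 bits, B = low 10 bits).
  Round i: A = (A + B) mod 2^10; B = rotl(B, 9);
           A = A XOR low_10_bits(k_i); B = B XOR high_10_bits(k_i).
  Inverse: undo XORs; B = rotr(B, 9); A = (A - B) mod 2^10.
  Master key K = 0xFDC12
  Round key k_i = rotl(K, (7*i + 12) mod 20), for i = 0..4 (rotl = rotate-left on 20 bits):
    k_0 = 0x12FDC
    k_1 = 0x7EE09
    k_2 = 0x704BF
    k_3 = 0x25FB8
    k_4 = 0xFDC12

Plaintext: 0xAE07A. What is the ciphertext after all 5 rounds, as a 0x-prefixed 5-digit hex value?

0xC00F4

s_0 = plaintext = 0xAE07A
s_1 = Round(s_0, k_0) = 0x3B876
s_2 = Round(s_1, k_1) = 0xDB5C0
s_3 = Round(s_2, k_2) = 0x64921
s_4 = Round(s_3, k_3) = 0x42E07
s_5 = Round(s_4, k_4) = 0xC00F4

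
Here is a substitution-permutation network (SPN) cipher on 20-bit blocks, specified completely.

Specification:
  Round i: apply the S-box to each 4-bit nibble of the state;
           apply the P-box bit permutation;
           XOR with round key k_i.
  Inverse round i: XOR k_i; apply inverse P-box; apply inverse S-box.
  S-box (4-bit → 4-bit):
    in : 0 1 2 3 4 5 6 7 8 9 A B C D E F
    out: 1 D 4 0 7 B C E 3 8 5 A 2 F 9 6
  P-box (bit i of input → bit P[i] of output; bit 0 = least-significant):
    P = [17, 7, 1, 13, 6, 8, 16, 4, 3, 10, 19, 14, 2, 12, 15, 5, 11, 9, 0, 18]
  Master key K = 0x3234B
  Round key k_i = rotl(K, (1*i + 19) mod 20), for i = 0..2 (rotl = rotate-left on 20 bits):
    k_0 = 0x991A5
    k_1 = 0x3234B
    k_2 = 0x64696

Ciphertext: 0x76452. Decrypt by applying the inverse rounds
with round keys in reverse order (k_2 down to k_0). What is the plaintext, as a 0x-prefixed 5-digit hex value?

0xC33C3

s_0 = ciphertext = 0x76452
s_1 = InvRound(s_0, k_2) = 0xC03AB
s_2 = InvRound(s_1, k_1) = 0x992A5
s_3 = InvRound(s_2, k_0) = 0xC33C3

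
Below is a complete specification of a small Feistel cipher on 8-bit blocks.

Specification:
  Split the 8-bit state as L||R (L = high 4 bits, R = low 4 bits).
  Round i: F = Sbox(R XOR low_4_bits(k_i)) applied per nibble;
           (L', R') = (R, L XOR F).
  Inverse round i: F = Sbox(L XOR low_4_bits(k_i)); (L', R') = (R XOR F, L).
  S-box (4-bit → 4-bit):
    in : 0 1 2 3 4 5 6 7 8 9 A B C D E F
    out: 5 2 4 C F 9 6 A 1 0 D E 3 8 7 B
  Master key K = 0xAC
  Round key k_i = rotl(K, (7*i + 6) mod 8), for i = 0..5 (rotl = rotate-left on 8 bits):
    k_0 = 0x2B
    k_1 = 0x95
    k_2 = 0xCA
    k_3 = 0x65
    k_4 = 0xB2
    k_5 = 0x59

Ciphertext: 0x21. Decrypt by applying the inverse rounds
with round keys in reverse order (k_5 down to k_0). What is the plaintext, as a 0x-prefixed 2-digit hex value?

s_0 = ciphertext = 0x21
s_1 = InvRound(s_0, k_5) = 0xF2
s_2 = InvRound(s_1, k_4) = 0xAF
s_3 = InvRound(s_2, k_3) = 0x4A
s_4 = InvRound(s_3, k_2) = 0xD4
s_5 = InvRound(s_4, k_1) = 0x5D
s_6 = InvRound(s_5, k_0) = 0xA5

0xA5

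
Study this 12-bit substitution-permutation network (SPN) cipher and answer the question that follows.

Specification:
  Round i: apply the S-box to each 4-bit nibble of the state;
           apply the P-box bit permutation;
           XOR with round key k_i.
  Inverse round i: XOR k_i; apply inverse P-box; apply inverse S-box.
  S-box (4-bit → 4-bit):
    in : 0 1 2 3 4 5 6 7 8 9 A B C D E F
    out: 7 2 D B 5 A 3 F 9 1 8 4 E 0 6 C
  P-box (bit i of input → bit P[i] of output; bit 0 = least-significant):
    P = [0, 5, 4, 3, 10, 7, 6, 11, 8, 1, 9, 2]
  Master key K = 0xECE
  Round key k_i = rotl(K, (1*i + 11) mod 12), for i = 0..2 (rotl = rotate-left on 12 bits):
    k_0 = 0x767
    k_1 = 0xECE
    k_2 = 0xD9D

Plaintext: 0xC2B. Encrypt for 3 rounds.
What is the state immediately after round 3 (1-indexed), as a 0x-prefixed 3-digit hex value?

0x82B

s_0 = plaintext = 0xC2B
s_1 = Round(s_0, k_0) = 0x931
s_2 = Round(s_1, k_1) = 0x36E
s_3 = Round(s_2, k_2) = 0x82B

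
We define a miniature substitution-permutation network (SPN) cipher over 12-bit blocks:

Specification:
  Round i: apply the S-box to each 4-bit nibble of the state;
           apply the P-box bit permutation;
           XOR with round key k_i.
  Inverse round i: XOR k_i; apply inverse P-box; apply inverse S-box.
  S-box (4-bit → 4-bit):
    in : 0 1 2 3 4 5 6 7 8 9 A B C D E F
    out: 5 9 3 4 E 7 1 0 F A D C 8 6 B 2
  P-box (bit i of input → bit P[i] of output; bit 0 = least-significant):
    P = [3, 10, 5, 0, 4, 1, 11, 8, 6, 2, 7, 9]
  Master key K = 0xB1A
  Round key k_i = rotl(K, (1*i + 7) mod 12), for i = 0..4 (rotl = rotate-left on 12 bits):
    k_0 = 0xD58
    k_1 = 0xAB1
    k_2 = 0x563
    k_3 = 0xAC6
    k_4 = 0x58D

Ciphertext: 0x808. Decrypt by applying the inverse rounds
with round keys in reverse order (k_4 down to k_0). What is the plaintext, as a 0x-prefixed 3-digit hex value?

s_0 = ciphertext = 0x808
s_1 = InvRound(s_0, k_4) = 0xDB9
s_2 = InvRound(s_1, k_3) = 0xEE8
s_3 = InvRound(s_2, k_2) = 0xB41
s_4 = InvRound(s_3, k_1) = 0x013
s_5 = InvRound(s_4, k_0) = 0x64E

0x64E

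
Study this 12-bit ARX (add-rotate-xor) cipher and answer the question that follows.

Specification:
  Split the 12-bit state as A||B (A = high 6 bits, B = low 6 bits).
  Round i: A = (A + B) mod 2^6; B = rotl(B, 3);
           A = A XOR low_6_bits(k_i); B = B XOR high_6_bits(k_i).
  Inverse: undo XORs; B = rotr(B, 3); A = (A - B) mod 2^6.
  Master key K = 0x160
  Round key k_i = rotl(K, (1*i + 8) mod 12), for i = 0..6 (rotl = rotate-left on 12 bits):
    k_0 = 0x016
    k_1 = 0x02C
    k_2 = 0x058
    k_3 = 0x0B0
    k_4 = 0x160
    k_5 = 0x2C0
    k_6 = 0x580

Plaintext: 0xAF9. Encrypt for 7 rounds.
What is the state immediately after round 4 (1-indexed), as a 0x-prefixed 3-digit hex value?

0xF33

s_0 = plaintext = 0xAF9
s_1 = Round(s_0, k_0) = 0xC8F
s_2 = Round(s_1, k_1) = 0xB79
s_3 = Round(s_2, k_2) = 0xF8E
s_4 = Round(s_3, k_3) = 0xF33
s_5 = Round(s_4, k_4) = 0x3DB
s_6 = Round(s_5, k_5) = 0xA90
s_7 = Round(s_6, k_6) = 0xE94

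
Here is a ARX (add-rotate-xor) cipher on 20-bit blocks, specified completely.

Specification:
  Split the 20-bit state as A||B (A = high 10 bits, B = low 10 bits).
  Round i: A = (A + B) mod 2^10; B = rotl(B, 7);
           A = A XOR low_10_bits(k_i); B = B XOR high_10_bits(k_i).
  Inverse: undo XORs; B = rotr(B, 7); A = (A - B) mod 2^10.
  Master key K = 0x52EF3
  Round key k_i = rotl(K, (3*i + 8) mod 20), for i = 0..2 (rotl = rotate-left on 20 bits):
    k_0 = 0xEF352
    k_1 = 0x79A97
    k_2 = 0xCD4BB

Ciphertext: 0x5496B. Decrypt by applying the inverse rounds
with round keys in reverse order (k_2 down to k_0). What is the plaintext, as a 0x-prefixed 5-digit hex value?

0xD2156

s_0 = ciphertext = 0x5496B
s_1 = InvRound(s_0, k_2) = 0xBD6F4
s_2 = InvRound(s_1, k_1) = 0xF3096
s_3 = InvRound(s_2, k_0) = 0xD2156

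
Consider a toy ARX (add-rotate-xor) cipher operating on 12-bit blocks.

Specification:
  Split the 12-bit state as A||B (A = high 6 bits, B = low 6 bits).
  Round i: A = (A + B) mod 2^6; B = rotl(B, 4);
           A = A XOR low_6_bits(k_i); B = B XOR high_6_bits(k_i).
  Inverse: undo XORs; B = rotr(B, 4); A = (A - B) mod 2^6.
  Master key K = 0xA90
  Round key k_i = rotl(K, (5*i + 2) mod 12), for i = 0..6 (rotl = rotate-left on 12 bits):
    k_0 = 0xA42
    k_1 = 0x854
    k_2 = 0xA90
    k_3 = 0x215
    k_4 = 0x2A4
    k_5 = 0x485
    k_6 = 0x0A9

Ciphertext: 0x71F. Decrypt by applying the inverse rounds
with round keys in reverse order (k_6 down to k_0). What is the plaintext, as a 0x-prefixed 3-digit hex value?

0x7B1

s_0 = ciphertext = 0x71F
s_1 = InvRound(s_0, k_6) = 0x035
s_2 = InvRound(s_1, k_5) = 0x9DE
s_3 = InvRound(s_2, k_4) = 0xC91
s_4 = InvRound(s_3, k_3) = 0x0A5
s_5 = InvRound(s_4, k_2) = 0x5BC
s_6 = InvRound(s_5, k_1) = 0x375
s_7 = InvRound(s_6, k_0) = 0x7B1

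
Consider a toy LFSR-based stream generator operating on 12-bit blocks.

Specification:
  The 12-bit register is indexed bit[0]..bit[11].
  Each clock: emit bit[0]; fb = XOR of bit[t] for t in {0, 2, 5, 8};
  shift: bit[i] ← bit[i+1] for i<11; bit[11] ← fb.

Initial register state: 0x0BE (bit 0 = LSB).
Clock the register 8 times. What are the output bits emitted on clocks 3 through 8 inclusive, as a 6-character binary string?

111101

reg_0 = 0x0BE
clock 1: out=0, reg = 0x05F
clock 2: out=1, reg = 0x02F
clock 3: out=1, reg = 0x817
clock 4: out=1, reg = 0x40B
clock 5: out=1, reg = 0xA05
clock 6: out=1, reg = 0x502
clock 7: out=0, reg = 0xA81
clock 8: out=1, reg = 0xD40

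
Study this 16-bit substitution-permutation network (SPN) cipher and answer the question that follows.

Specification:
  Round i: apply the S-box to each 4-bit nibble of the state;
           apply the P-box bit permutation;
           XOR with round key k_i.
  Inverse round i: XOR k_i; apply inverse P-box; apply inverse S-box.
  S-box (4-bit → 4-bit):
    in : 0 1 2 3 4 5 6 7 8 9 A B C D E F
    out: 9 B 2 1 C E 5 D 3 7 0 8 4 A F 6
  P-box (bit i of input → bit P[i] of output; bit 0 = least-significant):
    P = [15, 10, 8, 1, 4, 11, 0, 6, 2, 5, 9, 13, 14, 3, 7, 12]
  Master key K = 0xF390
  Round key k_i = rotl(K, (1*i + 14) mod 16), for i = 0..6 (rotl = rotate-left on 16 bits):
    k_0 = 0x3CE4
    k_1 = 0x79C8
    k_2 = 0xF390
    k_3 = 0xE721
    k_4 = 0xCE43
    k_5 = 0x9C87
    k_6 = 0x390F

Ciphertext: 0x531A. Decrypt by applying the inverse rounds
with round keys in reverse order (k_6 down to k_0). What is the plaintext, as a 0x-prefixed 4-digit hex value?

s_0 = ciphertext = 0x531A
s_1 = InvRound(s_0, k_6) = 0x379A
s_2 = InvRound(s_1, k_5) = 0x2796
s_3 = InvRound(s_2, k_4) = 0x60E6
s_4 = InvRound(s_3, k_3) = 0xC64E
s_5 = InvRound(s_4, k_2) = 0x5005
s_6 = InvRound(s_5, k_1) = 0xF05C
s_7 = InvRound(s_6, k_0) = 0x9288

0x9288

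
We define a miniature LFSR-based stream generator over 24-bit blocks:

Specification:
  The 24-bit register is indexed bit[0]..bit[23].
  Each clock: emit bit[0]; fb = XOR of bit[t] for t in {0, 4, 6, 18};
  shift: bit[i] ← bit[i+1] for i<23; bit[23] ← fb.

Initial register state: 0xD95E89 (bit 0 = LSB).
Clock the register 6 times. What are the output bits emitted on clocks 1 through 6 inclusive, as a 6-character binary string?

reg_0 = 0xD95E89
clock 1: out=1, reg = 0xECAF44
clock 2: out=0, reg = 0x7657A2
clock 3: out=0, reg = 0xBB2BD1
clock 4: out=1, reg = 0xDD95E8
clock 5: out=0, reg = 0x6ECAF4
clock 6: out=0, reg = 0xB7657A

100100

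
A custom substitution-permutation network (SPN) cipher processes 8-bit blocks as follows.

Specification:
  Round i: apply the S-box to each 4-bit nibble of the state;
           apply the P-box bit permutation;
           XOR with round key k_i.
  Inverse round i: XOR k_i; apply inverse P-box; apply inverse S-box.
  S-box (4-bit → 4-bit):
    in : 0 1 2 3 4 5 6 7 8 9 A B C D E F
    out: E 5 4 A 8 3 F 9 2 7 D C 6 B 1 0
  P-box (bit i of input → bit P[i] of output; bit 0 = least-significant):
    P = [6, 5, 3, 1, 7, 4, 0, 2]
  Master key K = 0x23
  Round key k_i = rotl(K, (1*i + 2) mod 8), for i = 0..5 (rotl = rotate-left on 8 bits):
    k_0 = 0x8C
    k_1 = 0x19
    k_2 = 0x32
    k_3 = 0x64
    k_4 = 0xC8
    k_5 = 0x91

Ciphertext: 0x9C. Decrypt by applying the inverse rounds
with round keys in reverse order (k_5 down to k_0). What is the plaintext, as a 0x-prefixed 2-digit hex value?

s_0 = ciphertext = 0x9C
s_1 = InvRound(s_0, k_5) = 0xB2
s_2 = InvRound(s_1, k_4) = 0x86
s_3 = InvRound(s_2, k_3) = 0xED
s_4 = InvRound(s_3, k_2) = 0x6A
s_5 = InvRound(s_4, k_1) = 0xCD
s_6 = InvRound(s_5, k_0) = 0x2E

0x2E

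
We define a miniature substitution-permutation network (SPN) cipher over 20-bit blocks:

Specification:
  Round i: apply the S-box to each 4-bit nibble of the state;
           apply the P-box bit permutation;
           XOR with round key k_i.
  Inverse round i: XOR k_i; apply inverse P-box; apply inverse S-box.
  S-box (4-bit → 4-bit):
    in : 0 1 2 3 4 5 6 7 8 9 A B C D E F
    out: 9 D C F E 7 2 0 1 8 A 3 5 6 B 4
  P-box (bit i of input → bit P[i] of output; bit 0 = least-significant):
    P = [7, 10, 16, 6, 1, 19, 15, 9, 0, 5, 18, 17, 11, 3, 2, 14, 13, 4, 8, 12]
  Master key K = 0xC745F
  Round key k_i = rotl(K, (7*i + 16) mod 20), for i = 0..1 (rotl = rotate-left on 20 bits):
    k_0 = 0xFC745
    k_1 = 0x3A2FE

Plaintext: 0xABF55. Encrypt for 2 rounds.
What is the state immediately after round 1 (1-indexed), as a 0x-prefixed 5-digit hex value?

0x25BDF

s_0 = plaintext = 0xABF55
s_1 = Round(s_0, k_0) = 0x25BDF
s_2 = Round(s_1, k_1) = 0xA3BD3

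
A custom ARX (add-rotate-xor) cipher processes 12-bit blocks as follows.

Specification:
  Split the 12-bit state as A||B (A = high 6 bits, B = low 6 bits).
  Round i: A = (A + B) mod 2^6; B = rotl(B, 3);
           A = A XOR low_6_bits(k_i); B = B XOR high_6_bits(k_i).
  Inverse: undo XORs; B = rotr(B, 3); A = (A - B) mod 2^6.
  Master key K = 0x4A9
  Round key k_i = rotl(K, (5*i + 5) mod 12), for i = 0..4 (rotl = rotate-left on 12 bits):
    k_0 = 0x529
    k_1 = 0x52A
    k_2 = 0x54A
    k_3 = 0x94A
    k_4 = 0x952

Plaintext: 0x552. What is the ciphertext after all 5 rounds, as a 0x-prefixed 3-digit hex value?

s_0 = plaintext = 0x552
s_1 = Round(s_0, k_0) = 0x386
s_2 = Round(s_1, k_1) = 0xFA4
s_3 = Round(s_2, k_2) = 0xA31
s_4 = Round(s_3, k_3) = 0x4EB
s_5 = Round(s_4, k_4) = 0xB38

0xB38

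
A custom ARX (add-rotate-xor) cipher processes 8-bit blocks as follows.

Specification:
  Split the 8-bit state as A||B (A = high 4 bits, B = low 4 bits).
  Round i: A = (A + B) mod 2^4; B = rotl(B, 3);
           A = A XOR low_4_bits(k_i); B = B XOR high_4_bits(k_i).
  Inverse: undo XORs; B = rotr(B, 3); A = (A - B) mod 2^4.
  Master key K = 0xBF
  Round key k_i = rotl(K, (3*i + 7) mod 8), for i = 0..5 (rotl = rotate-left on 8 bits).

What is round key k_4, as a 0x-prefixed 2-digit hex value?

0xFD

K = 0xBF
k_0 = rotl(K, (3*0+7) mod 8) = rotl(K, 7) = 0xDF
k_1 = rotl(K, (3*1+7) mod 8) = rotl(K, 2) = 0xFE
k_2 = rotl(K, (3*2+7) mod 8) = rotl(K, 5) = 0xF7
k_3 = rotl(K, (3*3+7) mod 8) = rotl(K, 0) = 0xBF
k_4 = rotl(K, (3*4+7) mod 8) = rotl(K, 3) = 0xFD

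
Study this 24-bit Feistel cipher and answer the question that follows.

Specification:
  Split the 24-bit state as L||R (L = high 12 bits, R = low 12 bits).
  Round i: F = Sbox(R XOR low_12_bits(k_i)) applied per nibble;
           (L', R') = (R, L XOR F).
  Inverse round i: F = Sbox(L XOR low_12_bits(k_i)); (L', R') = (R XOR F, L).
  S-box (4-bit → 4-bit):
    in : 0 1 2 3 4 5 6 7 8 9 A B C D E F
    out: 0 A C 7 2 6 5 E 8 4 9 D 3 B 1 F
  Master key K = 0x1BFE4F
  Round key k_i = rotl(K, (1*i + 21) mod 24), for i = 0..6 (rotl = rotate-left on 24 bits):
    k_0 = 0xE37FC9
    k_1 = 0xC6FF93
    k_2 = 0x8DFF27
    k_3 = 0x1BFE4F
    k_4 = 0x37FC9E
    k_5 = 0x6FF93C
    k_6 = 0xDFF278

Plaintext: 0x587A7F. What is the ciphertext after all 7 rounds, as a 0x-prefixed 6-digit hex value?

0x35773B

s_0 = plaintext = 0x587A7F
s_1 = Round(s_0, k_0) = 0xA7F352
s_2 = Round(s_1, k_1) = 0x352945
s_3 = Round(s_2, k_2) = 0x94560E
s_4 = Round(s_3, k_3) = 0x60E16F
s_5 = Round(s_4, k_4) = 0x16FDF4
s_6 = Round(s_5, k_5) = 0xDF4357
s_7 = Round(s_6, k_6) = 0x35773B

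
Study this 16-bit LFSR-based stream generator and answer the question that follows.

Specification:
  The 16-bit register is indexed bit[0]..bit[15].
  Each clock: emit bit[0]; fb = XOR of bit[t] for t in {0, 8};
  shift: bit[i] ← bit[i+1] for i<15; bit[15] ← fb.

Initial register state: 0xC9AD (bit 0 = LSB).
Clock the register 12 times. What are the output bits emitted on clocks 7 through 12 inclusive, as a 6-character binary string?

011001

reg_0 = 0xC9AD
clock 1: out=1, reg = 0x64D6
clock 2: out=0, reg = 0x326B
clock 3: out=1, reg = 0x9935
clock 4: out=1, reg = 0x4C9A
clock 5: out=0, reg = 0x264D
clock 6: out=1, reg = 0x9326
clock 7: out=0, reg = 0xC993
clock 8: out=1, reg = 0x64C9
clock 9: out=1, reg = 0xB264
clock 10: out=0, reg = 0x5932
clock 11: out=0, reg = 0xAC99
clock 12: out=1, reg = 0xD64C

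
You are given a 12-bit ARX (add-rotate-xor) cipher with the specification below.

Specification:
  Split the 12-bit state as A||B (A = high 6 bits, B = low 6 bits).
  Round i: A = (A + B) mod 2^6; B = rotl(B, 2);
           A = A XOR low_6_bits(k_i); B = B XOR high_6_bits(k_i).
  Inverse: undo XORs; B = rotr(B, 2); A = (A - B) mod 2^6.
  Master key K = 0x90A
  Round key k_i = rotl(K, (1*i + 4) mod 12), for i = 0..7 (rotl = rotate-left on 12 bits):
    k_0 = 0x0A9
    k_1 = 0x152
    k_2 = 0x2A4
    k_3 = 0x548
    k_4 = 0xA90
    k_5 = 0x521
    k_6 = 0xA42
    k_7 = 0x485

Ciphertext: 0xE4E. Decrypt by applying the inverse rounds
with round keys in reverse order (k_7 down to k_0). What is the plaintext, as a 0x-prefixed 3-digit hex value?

s_0 = ciphertext = 0xE4E
s_1 = InvRound(s_0, k_7) = 0xD47
s_2 = InvRound(s_1, k_6) = 0x32B
s_3 = InvRound(s_2, k_5) = 0xBBF
s_4 = InvRound(s_3, k_4) = 0xA55
s_5 = InvRound(s_4, k_3) = 0x840
s_6 = InvRound(s_5, k_2) = 0x8E2
s_7 = InvRound(s_6, k_1) = 0xE39
s_8 = InvRound(s_7, k_0) = 0x4FE

0x4FE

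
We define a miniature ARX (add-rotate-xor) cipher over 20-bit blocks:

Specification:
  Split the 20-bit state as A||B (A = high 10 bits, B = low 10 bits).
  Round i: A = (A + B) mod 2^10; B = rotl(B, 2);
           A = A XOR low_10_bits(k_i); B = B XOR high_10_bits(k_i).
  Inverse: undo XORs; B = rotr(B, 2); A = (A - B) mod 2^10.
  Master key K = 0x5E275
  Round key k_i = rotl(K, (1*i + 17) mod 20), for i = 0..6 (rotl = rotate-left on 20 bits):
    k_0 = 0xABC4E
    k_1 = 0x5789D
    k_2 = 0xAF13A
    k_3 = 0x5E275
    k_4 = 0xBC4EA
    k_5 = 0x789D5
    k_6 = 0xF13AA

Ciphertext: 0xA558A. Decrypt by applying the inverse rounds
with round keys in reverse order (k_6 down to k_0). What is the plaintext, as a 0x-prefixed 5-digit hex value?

s_0 = ciphertext = 0xA558A
s_1 = InvRound(s_0, k_6) = 0xAB293
s_2 = InvRound(s_1, k_5) = 0x675DC
s_3 = InvRound(s_2, k_4) = 0xEB1CB
s_4 = InvRound(s_3, k_3) = 0xAB72C
s_5 = InvRound(s_4, k_2) = 0xCCC64
s_6 = InvRound(s_5, k_1) = 0x5824E
s_7 = InvRound(s_6, k_0) = 0xFD938

0xFD938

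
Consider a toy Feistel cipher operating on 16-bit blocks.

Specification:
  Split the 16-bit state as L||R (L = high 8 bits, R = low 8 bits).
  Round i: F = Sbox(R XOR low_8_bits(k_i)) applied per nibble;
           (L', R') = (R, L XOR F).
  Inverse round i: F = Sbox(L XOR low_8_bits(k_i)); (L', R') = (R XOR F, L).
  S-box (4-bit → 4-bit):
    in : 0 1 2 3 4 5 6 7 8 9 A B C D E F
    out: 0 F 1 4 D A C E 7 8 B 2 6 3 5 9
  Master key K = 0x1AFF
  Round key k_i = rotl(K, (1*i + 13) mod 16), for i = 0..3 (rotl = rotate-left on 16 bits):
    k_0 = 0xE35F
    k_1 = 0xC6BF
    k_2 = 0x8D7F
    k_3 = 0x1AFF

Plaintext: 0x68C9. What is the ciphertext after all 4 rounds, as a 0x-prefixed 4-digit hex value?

s_0 = plaintext = 0x68C9
s_1 = Round(s_0, k_0) = 0xC9E4
s_2 = Round(s_1, k_1) = 0xE46B
s_3 = Round(s_2, k_2) = 0x6B19
s_4 = Round(s_3, k_3) = 0x1937

0x1937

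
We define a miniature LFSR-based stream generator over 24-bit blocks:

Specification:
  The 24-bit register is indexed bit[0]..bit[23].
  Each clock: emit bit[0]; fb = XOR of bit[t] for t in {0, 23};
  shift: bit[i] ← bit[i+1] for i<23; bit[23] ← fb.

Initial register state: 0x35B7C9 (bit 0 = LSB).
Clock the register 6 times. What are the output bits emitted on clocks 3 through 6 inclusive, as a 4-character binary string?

0100

reg_0 = 0x35B7C9
clock 1: out=1, reg = 0x9ADBE4
clock 2: out=0, reg = 0xCD6DF2
clock 3: out=0, reg = 0xE6B6F9
clock 4: out=1, reg = 0x735B7C
clock 5: out=0, reg = 0x39ADBE
clock 6: out=0, reg = 0x1CD6DF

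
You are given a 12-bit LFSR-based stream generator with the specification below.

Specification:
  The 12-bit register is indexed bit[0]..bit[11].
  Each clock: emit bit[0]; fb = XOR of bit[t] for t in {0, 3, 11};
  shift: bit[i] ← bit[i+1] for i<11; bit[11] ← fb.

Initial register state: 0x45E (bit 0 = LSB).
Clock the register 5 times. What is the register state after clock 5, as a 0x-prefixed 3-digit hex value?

reg_0 = 0x45E
clock 1: out=0, reg = 0xA2F
clock 2: out=1, reg = 0xD17
clock 3: out=1, reg = 0x68B
clock 4: out=1, reg = 0x345
clock 5: out=1, reg = 0x9A2

0x9A2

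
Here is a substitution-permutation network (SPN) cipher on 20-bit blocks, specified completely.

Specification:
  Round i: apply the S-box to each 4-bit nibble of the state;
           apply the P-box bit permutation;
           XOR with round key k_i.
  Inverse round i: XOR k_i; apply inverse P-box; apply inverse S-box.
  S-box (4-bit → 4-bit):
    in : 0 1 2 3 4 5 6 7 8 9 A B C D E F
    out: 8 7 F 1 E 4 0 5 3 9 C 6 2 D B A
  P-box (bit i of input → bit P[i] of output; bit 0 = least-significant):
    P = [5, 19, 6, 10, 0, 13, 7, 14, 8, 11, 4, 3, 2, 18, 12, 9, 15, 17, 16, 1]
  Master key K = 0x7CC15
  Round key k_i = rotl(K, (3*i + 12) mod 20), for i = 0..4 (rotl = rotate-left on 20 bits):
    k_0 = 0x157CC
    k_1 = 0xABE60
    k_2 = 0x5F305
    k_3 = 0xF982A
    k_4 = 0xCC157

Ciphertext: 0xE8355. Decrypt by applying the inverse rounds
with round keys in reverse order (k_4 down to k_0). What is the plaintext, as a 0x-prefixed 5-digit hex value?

0xAE4D4

s_0 = ciphertext = 0xE8355
s_1 = InvRound(s_0, k_4) = 0xF0606
s_2 = InvRound(s_1, k_3) = 0x3DF69
s_3 = InvRound(s_2, k_2) = 0xC8FCD
s_4 = InvRound(s_3, k_1) = 0xC1913
s_5 = InvRound(s_4, k_0) = 0xAE4D4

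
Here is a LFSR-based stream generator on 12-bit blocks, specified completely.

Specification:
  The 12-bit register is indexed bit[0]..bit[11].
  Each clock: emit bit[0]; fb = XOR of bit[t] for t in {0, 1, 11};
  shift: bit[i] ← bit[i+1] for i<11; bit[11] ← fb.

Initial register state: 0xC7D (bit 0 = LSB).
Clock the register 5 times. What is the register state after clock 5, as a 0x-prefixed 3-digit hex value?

0xF63

reg_0 = 0xC7D
clock 1: out=1, reg = 0x63E
clock 2: out=0, reg = 0xB1F
clock 3: out=1, reg = 0xD8F
clock 4: out=1, reg = 0xEC7
clock 5: out=1, reg = 0xF63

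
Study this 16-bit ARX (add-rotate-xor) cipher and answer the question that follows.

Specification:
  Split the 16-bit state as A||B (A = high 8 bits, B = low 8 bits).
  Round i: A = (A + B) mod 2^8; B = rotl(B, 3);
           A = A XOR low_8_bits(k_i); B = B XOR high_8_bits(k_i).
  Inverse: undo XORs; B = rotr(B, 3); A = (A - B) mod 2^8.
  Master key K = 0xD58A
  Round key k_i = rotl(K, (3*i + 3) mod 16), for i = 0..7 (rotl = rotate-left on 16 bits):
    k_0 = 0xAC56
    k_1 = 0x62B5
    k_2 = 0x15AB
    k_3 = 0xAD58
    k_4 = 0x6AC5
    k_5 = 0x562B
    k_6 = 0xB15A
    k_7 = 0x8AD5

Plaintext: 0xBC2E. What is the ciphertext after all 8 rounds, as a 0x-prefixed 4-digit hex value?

0x7124

s_0 = plaintext = 0xBC2E
s_1 = Round(s_0, k_0) = 0xBCDD
s_2 = Round(s_1, k_1) = 0x2C8C
s_3 = Round(s_2, k_2) = 0x1371
s_4 = Round(s_3, k_3) = 0xDC26
s_5 = Round(s_4, k_4) = 0xC75B
s_6 = Round(s_5, k_5) = 0x098C
s_7 = Round(s_6, k_6) = 0xCFD5
s_8 = Round(s_7, k_7) = 0x7124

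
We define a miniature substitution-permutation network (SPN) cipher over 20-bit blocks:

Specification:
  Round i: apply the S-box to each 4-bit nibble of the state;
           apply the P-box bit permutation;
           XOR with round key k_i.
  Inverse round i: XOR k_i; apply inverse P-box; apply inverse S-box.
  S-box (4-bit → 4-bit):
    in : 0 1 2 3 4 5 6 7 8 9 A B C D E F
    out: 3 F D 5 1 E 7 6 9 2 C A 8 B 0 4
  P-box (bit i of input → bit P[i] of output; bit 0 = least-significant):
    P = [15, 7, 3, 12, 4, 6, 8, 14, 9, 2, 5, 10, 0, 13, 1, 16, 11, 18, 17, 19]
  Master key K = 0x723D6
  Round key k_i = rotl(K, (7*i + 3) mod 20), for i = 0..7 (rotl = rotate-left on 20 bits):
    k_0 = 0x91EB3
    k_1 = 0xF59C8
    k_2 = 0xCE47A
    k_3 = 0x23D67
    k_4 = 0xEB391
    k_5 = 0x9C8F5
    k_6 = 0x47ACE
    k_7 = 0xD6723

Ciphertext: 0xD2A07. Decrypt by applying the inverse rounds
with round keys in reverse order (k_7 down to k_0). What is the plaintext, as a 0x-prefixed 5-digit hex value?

0xD2F1D

s_0 = ciphertext = 0xD2A07
s_1 = InvRound(s_0, k_7) = 0x4E5AE
s_2 = InvRound(s_1, k_6) = 0x4E278
s_3 = InvRound(s_2, k_5) = 0xDD0E7
s_4 = InvRound(s_3, k_4) = 0xF561E
s_5 = InvRound(s_4, k_3) = 0xDD31F
s_6 = InvRound(s_5, k_2) = 0xED17C
s_7 = InvRound(s_6, k_1) = 0x4C740
s_8 = InvRound(s_7, k_0) = 0xD2F1D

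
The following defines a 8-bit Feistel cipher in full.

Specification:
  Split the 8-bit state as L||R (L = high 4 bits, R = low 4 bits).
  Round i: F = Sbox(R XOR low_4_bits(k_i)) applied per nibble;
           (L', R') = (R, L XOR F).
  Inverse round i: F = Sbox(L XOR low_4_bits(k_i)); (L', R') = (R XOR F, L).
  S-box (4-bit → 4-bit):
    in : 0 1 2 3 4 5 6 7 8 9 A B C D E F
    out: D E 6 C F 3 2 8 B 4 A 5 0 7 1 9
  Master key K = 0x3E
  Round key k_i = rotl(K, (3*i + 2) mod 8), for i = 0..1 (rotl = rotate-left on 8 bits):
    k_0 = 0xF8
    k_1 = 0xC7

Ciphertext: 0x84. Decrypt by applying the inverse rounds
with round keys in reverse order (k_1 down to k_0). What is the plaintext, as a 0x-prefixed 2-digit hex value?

0xBD

s_0 = ciphertext = 0x84
s_1 = InvRound(s_0, k_1) = 0xD8
s_2 = InvRound(s_1, k_0) = 0xBD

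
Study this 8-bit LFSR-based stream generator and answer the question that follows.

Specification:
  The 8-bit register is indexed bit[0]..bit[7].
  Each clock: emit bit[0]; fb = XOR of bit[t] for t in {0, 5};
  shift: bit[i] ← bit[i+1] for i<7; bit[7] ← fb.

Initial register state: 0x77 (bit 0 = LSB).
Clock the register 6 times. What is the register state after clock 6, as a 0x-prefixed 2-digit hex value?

0x51

reg_0 = 0x77
clock 1: out=1, reg = 0x3B
clock 2: out=1, reg = 0x1D
clock 3: out=1, reg = 0x8E
clock 4: out=0, reg = 0x47
clock 5: out=1, reg = 0xA3
clock 6: out=1, reg = 0x51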